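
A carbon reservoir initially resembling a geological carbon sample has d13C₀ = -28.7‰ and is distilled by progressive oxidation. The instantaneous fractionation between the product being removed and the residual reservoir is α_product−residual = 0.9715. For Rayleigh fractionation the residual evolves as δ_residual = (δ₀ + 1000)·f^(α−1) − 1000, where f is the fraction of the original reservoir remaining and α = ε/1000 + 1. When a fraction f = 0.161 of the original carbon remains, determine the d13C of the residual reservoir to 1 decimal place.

23.2‰

Rayleigh residual: δ_res = (δ₀ + 1000)·f^(α−1) − 1000
α − 1 = -0.02850
f^(α−1) = 0.161^(-0.02850) = 1.053429
δ_res = (-28.7 + 1000) × 1.053429 − 1000 = 1023.196 − 1000 = 23.20‰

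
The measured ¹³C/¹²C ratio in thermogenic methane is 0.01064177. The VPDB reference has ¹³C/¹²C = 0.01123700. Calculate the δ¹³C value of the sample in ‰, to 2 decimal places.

δ¹³C = (R_sample / R_standard − 1) × 1000
R_sample / R_standard = 0.01064177 / 0.01123700 = 0.947029
δ¹³C = (0.947029 − 1) × 1000 = -52.971‰

-52.97‰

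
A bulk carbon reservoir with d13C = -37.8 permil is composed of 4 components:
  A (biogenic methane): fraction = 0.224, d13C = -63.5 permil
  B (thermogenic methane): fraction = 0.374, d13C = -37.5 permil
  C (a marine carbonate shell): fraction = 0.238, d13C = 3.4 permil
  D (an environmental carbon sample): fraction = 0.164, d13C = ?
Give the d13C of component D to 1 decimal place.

-63.2 permil

Isotope mass balance: δ_bulk = Σ fᵢ·δᵢ.
-37.8 = 0.224×(-63.5) + 0.374×(-37.5) + 0.238×(3.4) + 0.164×δ_D
0.164·δ_D = -37.8 − (-27.440) = -10.360
δ_D = -10.360 / 0.164 = -63.17 permil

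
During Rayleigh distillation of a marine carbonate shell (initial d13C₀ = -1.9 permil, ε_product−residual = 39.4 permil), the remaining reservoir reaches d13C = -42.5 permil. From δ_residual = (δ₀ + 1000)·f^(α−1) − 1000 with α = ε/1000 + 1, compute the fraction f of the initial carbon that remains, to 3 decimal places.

0.349

α − 1 = ε/1000 = 0.0394
(δ_res + 1000)/(δ₀ + 1000) = (-42.5 + 1000)/(-1.9 + 1000) = 957.5/998.1 = 0.959323
f = 0.959323^(1/0.0394) = exp(ln(0.959323)/0.0394) = exp(-0.04153/0.0394)
f = exp(-1.0540) = 0.3485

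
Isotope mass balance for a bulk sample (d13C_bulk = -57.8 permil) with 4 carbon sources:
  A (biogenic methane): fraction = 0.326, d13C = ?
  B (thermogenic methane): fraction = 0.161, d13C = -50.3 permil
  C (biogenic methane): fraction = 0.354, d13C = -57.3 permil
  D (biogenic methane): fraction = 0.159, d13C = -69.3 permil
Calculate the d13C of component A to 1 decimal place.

Isotope mass balance: δ_bulk = Σ fᵢ·δᵢ.
-57.8 = 0.326×δ_A + 0.161×(-50.3) + 0.354×(-57.3) + 0.159×(-69.3)
0.326·δ_A = -57.8 − (-39.401) = -18.399
δ_A = -18.399 / 0.326 = -56.44 permil

-56.4 permil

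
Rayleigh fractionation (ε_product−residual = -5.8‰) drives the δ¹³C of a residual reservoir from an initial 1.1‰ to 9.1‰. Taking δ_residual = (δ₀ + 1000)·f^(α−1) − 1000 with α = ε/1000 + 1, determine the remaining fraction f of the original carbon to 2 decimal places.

α − 1 = ε/1000 = -0.0058
(δ_res + 1000)/(δ₀ + 1000) = (9.1 + 1000)/(1.1 + 1000) = 1009.1/1001.1 = 1.007991
f = 1.007991^(1/-0.0058) = exp(ln(1.007991)/-0.0058) = exp(0.00796/-0.0058)
f = exp(-1.3723) = 0.2535

0.25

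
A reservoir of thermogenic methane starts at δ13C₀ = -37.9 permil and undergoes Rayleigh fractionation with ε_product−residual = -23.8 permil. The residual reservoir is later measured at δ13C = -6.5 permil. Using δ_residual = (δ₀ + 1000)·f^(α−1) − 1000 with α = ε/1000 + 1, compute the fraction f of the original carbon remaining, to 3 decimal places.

0.259

α − 1 = ε/1000 = -0.0238
(δ_res + 1000)/(δ₀ + 1000) = (-6.5 + 1000)/(-37.9 + 1000) = 993.5/962.1 = 1.032637
f = 1.032637^(1/-0.0238) = exp(ln(1.032637)/-0.0238) = exp(0.03212/-0.0238)
f = exp(-1.3494) = 0.2594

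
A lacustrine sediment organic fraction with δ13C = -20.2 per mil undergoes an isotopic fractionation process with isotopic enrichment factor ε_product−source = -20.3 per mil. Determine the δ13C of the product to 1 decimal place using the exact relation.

To first order, δ_product ≈ δ_source + ε = -40.5 per mil.
Exactly, δ_product = (δ_source + 1000)·(ε/1000 + 1) − 1000.
δ_product = (-20.2 + 1000) × (-20.3/1000 + 1) − 1000
δ_product = -40.09 per mil

-40.1 per mil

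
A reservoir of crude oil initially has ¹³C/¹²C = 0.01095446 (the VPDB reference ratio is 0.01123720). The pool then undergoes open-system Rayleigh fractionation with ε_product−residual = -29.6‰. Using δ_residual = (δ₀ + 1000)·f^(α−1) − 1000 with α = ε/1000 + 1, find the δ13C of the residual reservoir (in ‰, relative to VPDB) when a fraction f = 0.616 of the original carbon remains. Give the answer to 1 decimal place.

-11.1‰

δ₀ = (0.01095446/0.01123720 − 1)×1000 = (0.974839 − 1)×1000 = -25.161‰
α − 1 = ε/1000 = -0.0296
f^(α−1) = 0.616^(-0.0296) = 1.014445
δ_res = (-25.161 + 1000) × 1.014445 − 1000 = 988.920 − 1000 = -11.08‰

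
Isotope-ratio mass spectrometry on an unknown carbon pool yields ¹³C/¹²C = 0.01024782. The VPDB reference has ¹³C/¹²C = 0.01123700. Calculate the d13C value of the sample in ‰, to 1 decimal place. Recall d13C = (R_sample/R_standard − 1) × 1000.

-88.0‰

d13C = (R_sample / R_standard − 1) × 1000
R_sample / R_standard = 0.01024782 / 0.01123700 = 0.911971
d13C = (0.911971 − 1) × 1000 = -88.03‰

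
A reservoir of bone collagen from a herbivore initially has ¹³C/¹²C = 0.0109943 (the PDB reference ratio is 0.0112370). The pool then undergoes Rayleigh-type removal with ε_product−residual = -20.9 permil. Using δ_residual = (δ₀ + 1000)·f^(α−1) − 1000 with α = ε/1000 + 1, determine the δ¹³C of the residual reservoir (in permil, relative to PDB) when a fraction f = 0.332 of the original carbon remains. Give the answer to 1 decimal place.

δ₀ = (0.0109943/0.0112370 − 1)×1000 = (0.978402 − 1)×1000 = -21.598 permil
α − 1 = ε/1000 = -0.0209
f^(α−1) = 0.332^(-0.0209) = 1.023312
δ_res = (-21.598 + 1000) × 1.023312 − 1000 = 1001.211 − 1000 = 1.21 permil

1.2 permil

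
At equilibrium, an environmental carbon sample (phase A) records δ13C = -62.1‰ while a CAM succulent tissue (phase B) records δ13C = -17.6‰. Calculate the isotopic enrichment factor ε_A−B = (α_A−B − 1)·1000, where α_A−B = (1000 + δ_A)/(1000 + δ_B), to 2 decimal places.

-45.30‰

α_A−B = (1000 + -62.1) / (1000 + -17.6) = 937.9 / 982.4 = 0.954703
ε_A−B = (0.954703 − 1) × 1000 = -45.297‰
(The approximation ε ≈ δ_A − δ_B would give -44.5‰.)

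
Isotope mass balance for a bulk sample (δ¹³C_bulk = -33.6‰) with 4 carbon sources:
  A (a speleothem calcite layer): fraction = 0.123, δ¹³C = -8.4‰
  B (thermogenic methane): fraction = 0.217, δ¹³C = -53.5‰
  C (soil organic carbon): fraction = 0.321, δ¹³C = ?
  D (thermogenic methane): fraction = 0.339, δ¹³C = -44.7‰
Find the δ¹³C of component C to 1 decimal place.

Isotope mass balance: δ_bulk = Σ fᵢ·δᵢ.
-33.6 = 0.123×(-8.4) + 0.217×(-53.5) + 0.321×δ_C + 0.339×(-44.7)
0.321·δ_C = -33.6 − (-27.796) = -5.804
δ_C = -5.804 / 0.321 = -18.08‰

-18.1‰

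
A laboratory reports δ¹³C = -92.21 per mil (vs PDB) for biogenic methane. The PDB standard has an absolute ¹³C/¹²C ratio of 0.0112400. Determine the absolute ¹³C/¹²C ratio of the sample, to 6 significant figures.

R_sample = R_standard × (δ¹³C/1000 + 1)
R_sample = 0.0112400 × (-92.21/1000 + 1) = 0.0112400 × 0.907790
R_sample = 0.0102036

0.0102036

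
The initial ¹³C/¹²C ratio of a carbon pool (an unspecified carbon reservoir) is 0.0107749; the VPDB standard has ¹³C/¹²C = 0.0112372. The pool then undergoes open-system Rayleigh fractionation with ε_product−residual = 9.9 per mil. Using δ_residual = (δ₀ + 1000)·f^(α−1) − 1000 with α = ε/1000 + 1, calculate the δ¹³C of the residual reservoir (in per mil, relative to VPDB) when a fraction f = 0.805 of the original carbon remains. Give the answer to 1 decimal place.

-43.2 per mil

δ₀ = (0.0107749/0.0112372 − 1)×1000 = (0.958860 − 1)×1000 = -41.140 per mil
α − 1 = ε/1000 = 0.0099
f^(α−1) = 0.805^(0.0099) = 0.997855
δ_res = (-41.140 + 1000) × 0.997855 − 1000 = 956.803 − 1000 = -43.20 per mil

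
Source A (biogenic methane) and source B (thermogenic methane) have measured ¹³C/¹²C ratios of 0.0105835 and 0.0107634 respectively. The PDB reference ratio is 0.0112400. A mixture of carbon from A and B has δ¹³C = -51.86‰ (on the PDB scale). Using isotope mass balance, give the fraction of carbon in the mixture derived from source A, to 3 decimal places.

0.591

δ_A = (0.0105835/0.0112400 − 1)×1000 = (0.941593 − 1)×1000 = -58.407‰
δ_B = (0.0107634/0.0112400 − 1)×1000 = (0.957598 − 1)×1000 = -42.402‰
f_A = (δ_mix − δ_B)/(δ_A − δ_B) = (-51.86 − (-42.402))/(-58.407 − (-42.402))
f_A = -9.458 / -16.005 = 0.5909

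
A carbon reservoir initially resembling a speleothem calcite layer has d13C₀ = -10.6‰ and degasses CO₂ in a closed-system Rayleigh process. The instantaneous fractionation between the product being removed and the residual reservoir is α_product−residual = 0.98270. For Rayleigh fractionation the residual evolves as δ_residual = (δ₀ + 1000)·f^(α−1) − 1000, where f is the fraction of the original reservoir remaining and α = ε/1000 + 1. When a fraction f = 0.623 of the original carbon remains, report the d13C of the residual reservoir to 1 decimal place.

Rayleigh residual: δ_res = (δ₀ + 1000)·f^(α−1) − 1000
α − 1 = -0.01730
f^(α−1) = 0.623^(-0.01730) = 1.008220
δ_res = (-10.6 + 1000) × 1.008220 − 1000 = 997.533 − 1000 = -2.47‰

-2.5‰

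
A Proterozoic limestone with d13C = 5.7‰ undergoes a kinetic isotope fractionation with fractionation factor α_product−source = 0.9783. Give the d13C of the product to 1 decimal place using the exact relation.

-16.1‰

δ_product = (δ_source + 1000)·α − 1000
δ_product = (5.7 + 1000) × 0.9783 − 1000
δ_product = 983.876 − 1000 = -16.12‰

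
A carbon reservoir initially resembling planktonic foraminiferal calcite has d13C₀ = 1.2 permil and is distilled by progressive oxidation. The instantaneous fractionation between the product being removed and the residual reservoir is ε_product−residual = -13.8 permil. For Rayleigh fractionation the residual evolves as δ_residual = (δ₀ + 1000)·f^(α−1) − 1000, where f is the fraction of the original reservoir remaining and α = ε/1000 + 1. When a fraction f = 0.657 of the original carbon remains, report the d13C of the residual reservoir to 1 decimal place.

Rayleigh residual: δ_res = (δ₀ + 1000)·f^(α−1) − 1000
α = ε/1000 + 1 = 0.98620, so α − 1 = -0.01380
f^(α−1) = 0.657^(-0.01380) = 1.005814
δ_res = (1.2 + 1000) × 1.005814 − 1000 = 1007.021 − 1000 = 7.02 permil

7.0 permil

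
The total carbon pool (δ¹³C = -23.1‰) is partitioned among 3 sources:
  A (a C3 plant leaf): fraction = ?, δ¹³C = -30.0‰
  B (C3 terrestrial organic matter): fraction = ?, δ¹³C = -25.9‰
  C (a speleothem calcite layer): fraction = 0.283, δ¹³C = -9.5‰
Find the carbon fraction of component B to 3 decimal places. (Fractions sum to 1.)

Let f_B and f_A be the unknown fractions; fractions sum to 1 so f_B + f_A = 0.717.
Mass balance: Σ fᵢ·δᵢ = δ_bulk ⇒ f_B·(-25.9) + f_A·(-30.0) = -23.1 − (-2.688) = -20.412
Substitute f_A = 0.717 − f_B:
f_B·(-25.9 − -30.0) = -20.412 − 0.717×(-30.0) = 1.098
f_B = 1.098 / 4.1 = 0.2679

0.268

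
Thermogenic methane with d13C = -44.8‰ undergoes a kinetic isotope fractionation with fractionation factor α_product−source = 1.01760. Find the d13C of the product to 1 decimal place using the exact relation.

δ_product = (δ_source + 1000)·α − 1000
δ_product = (-44.8 + 1000) × 1.01760 − 1000
δ_product = 972.012 − 1000 = -27.99‰

-28.0‰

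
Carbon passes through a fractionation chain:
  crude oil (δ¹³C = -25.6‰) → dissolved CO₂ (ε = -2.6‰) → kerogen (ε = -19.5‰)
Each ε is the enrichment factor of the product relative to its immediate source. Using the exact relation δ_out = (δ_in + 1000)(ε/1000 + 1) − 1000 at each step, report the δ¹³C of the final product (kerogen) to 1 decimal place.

-47.1‰

step 1: δ = (-25.60 + 1000)·(-2.6/1000 + 1) − 1000 = -28.13‰
step 2: δ = (-28.13 + 1000)·(-19.5/1000 + 1) − 1000 = -47.08‰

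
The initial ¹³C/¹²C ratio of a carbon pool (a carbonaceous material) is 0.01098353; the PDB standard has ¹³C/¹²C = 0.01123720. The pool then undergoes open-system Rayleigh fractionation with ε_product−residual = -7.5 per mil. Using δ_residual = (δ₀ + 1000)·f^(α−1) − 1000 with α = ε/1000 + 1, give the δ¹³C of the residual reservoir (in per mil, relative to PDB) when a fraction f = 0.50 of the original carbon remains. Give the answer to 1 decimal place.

δ₀ = (0.01098353/0.01123720 − 1)×1000 = (0.977426 − 1)×1000 = -22.574 per mil
α − 1 = ε/1000 = -0.0075
f^(α−1) = 0.50^(-0.0075) = 1.005212
δ_res = (-22.574 + 1000) × 1.005212 − 1000 = 982.520 − 1000 = -17.48 per mil

-17.5 per mil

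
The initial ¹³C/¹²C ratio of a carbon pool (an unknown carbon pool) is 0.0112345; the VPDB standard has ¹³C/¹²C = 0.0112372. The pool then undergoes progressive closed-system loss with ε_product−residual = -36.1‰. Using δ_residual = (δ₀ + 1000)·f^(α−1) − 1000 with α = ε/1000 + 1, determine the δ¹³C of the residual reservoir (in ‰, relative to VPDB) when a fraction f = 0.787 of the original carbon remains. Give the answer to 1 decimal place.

8.4‰

δ₀ = (0.0112345/0.0112372 − 1)×1000 = (0.999760 − 1)×1000 = -0.240‰
α − 1 = ε/1000 = -0.0361
f^(α−1) = 0.787^(-0.0361) = 1.008684
δ_res = (-0.240 + 1000) × 1.008684 − 1000 = 1008.442 − 1000 = 8.44‰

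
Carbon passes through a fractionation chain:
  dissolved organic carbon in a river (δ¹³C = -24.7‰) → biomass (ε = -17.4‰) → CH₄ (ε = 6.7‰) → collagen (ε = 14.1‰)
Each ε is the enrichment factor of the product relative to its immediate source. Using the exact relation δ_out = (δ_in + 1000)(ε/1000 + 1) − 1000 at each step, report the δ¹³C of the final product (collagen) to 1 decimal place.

-21.6‰

step 1: δ = (-24.70 + 1000)·(-17.4/1000 + 1) − 1000 = -41.67‰
step 2: δ = (-41.67 + 1000)·(6.7/1000 + 1) − 1000 = -35.25‰
step 3: δ = (-35.25 + 1000)·(14.1/1000 + 1) − 1000 = -21.65‰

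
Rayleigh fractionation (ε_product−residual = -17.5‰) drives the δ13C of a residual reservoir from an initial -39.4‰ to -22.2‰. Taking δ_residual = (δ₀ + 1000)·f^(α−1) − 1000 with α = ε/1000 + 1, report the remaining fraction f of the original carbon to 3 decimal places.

α − 1 = ε/1000 = -0.0175
(δ_res + 1000)/(δ₀ + 1000) = (-22.2 + 1000)/(-39.4 + 1000) = 977.8/960.6 = 1.017905
f = 1.017905^(1/-0.0175) = exp(ln(1.017905)/-0.0175) = exp(0.01775/-0.0175)
f = exp(-1.0141) = 0.3627

0.363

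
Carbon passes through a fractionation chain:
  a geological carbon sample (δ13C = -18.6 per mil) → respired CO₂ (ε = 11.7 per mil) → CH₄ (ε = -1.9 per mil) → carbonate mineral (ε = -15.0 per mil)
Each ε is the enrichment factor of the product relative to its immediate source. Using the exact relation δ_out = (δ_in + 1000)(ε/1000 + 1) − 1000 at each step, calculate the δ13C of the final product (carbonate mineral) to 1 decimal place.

step 1: δ = (-18.60 + 1000)·(11.7/1000 + 1) − 1000 = -7.12 per mil
step 2: δ = (-7.12 + 1000)·(-1.9/1000 + 1) − 1000 = -9.00 per mil
step 3: δ = (-9.00 + 1000)·(-15.0/1000 + 1) − 1000 = -23.87 per mil

-23.9 per mil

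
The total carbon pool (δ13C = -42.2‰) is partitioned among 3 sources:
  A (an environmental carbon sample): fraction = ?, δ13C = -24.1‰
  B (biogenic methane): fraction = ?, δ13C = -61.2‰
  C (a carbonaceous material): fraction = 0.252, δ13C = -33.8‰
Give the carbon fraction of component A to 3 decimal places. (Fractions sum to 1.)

0.326

Let f_A and f_B be the unknown fractions; fractions sum to 1 so f_A + f_B = 0.748.
Mass balance: Σ fᵢ·δᵢ = δ_bulk ⇒ f_A·(-24.1) + f_B·(-61.2) = -42.2 − (-8.518) = -33.682
Substitute f_B = 0.748 − f_A:
f_A·(-24.1 − -61.2) = -33.682 − 0.748×(-61.2) = 12.095
f_A = 12.095 / 37.1 = 0.3260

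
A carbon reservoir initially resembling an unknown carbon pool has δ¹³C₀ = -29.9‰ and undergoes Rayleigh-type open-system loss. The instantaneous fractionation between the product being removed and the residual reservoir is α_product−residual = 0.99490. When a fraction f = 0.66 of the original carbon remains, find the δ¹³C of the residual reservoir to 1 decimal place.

-27.8‰

Rayleigh residual: δ_res = (δ₀ + 1000)·f^(α−1) − 1000
α − 1 = -0.00510
f^(α−1) = 0.66^(-0.00510) = 1.002121
δ_res = (-29.9 + 1000) × 1.002121 − 1000 = 972.158 − 1000 = -27.84‰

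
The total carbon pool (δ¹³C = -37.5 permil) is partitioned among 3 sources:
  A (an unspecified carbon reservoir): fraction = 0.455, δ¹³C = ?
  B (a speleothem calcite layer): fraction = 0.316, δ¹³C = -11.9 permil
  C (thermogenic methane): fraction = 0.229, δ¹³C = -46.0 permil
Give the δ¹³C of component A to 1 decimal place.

-51.0 permil

Isotope mass balance: δ_bulk = Σ fᵢ·δᵢ.
-37.5 = 0.455×δ_A + 0.316×(-11.9) + 0.229×(-46.0)
0.455·δ_A = -37.5 − (-14.294) = -23.206
δ_A = -23.206 / 0.455 = -51.00 permil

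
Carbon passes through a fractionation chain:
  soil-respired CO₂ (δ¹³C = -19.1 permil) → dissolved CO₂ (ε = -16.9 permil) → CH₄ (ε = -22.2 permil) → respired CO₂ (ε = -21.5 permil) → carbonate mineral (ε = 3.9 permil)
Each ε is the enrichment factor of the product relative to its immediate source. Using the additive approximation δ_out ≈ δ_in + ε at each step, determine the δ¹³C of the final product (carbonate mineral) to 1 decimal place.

step 1: δ ≈ -19.1 + (-16.9) = -36.0 permil
step 2: δ ≈ -36.0 + (-22.2) = -58.2 permil
step 3: δ ≈ -58.2 + (-21.5) = -79.7 permil
step 4: δ ≈ -79.7 + (3.9) = -75.8 permil

-75.8 permil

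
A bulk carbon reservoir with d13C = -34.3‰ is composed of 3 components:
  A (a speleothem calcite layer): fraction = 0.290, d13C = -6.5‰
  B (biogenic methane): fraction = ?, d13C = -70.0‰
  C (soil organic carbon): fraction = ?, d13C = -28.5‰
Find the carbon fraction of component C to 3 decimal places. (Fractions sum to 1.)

0.417

Let f_C and f_B be the unknown fractions; fractions sum to 1 so f_C + f_B = 0.710.
Mass balance: Σ fᵢ·δᵢ = δ_bulk ⇒ f_C·(-28.5) + f_B·(-70.0) = -34.3 − (-1.885) = -32.415
Substitute f_B = 0.710 − f_C:
f_C·(-28.5 − -70.0) = -32.415 − 0.710×(-70.0) = 17.285
f_C = 17.285 / 41.5 = 0.4165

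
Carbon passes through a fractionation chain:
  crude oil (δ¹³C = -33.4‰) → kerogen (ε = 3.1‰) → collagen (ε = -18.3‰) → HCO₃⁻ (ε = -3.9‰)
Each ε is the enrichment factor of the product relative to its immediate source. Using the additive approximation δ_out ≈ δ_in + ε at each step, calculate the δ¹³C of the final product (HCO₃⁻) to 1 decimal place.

step 1: δ ≈ -33.4 + (3.1) = -30.3‰
step 2: δ ≈ -30.3 + (-18.3) = -48.6‰
step 3: δ ≈ -48.6 + (-3.9) = -52.5‰

-52.5‰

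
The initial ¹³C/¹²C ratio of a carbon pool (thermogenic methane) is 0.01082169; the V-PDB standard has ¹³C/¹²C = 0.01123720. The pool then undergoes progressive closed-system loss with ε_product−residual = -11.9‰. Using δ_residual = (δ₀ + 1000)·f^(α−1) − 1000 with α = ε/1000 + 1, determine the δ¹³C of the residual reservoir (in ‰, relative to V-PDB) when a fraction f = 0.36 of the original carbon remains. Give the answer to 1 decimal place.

δ₀ = (0.01082169/0.01123720 − 1)×1000 = (0.963024 − 1)×1000 = -36.976‰
α − 1 = ε/1000 = -0.0119
f^(α−1) = 0.36^(-0.0119) = 1.012232
δ_res = (-36.976 + 1000) × 1.012232 − 1000 = 974.803 − 1000 = -25.20‰

-25.2‰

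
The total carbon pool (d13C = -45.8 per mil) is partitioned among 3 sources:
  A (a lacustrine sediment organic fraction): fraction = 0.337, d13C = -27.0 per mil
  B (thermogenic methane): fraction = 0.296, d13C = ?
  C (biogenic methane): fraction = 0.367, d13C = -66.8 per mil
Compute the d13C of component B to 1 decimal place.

-41.2 per mil

Isotope mass balance: δ_bulk = Σ fᵢ·δᵢ.
-45.8 = 0.337×(-27.0) + 0.296×δ_B + 0.367×(-66.8)
0.296·δ_B = -45.8 − (-33.615) = -12.185
δ_B = -12.185 / 0.296 = -41.17 per mil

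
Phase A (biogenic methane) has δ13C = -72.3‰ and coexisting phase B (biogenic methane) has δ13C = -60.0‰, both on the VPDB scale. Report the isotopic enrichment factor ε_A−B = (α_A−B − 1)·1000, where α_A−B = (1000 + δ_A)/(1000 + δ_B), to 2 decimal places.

α_A−B = (1000 + -72.3) / (1000 + -60.0) = 927.7 / 940.0 = 0.986915
ε_A−B = (0.986915 − 1) × 1000 = -13.085‰
(The approximation ε ≈ δ_A − δ_B would give -12.3‰.)

-13.09‰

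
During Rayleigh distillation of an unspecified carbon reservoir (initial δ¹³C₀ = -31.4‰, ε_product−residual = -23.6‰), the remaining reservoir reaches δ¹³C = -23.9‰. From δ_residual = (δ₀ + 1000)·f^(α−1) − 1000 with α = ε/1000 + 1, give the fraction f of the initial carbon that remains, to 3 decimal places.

0.721

α − 1 = ε/1000 = -0.0236
(δ_res + 1000)/(δ₀ + 1000) = (-23.9 + 1000)/(-31.4 + 1000) = 976.1/968.6 = 1.007743
f = 1.007743^(1/-0.0236) = exp(ln(1.007743)/-0.0236) = exp(0.00771/-0.0236)
f = exp(-0.3268) = 0.7212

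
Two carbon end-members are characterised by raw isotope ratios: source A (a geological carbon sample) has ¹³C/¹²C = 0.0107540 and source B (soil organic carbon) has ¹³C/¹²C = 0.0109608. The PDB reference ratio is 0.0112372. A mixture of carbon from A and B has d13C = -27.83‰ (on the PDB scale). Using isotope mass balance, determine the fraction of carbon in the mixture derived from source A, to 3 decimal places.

δ_A = (0.0107540/0.0112372 − 1)×1000 = (0.957000 − 1)×1000 = -43.000‰
δ_B = (0.0109608/0.0112372 − 1)×1000 = (0.975403 − 1)×1000 = -24.597‰
f_A = (δ_mix − δ_B)/(δ_A − δ_B) = (-27.83 − (-24.597))/(-43.000 − (-24.597))
f_A = -3.233 / -18.403 = 0.1757

0.176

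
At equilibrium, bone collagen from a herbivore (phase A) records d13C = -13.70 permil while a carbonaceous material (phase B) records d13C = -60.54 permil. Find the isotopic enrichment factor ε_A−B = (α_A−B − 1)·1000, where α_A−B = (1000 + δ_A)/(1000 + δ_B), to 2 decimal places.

49.86 permil

α_A−B = (1000 + -13.70) / (1000 + -60.54) = 986.30 / 939.46 = 1.049858
ε_A−B = (1.049858 − 1) × 1000 = 49.858 permil
(The approximation ε ≈ δ_A − δ_B would give 46.84 permil.)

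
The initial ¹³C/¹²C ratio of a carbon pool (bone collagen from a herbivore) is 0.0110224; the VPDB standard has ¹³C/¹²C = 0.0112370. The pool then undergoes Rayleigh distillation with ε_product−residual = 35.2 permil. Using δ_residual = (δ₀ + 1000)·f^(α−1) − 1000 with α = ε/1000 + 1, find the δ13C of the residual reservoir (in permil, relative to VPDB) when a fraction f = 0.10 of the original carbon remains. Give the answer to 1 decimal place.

δ₀ = (0.0110224/0.0112370 − 1)×1000 = (0.980902 − 1)×1000 = -19.098 permil
α − 1 = ε/1000 = 0.0352
f^(α−1) = 0.10^(0.0352) = 0.922147
δ_res = (-19.098 + 1000) × 0.922147 − 1000 = 904.536 − 1000 = -95.46 permil

-95.5 permil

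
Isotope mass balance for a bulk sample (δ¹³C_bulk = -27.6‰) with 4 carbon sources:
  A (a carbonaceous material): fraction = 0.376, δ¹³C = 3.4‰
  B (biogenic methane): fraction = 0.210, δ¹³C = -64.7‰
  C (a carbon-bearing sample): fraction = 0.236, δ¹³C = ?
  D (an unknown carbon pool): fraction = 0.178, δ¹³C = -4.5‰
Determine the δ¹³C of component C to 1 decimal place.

-61.4‰

Isotope mass balance: δ_bulk = Σ fᵢ·δᵢ.
-27.6 = 0.376×(3.4) + 0.210×(-64.7) + 0.236×δ_C + 0.178×(-4.5)
0.236·δ_C = -27.6 − (-13.110) = -14.490
δ_C = -14.490 / 0.236 = -61.40‰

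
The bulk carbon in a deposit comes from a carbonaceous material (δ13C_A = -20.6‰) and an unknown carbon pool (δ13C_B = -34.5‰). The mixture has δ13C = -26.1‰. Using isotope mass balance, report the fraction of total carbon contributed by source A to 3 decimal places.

δ_mix = f_A·δ_A + (1 − f_A)·δ_B  ⇒  f_A = (δ_mix − δ_B)/(δ_A − δ_B)
f_A = (-26.1 − (-34.5)) / (-20.6 − (-34.5))
f_A = 8.4 / 13.9 = 0.6043

0.604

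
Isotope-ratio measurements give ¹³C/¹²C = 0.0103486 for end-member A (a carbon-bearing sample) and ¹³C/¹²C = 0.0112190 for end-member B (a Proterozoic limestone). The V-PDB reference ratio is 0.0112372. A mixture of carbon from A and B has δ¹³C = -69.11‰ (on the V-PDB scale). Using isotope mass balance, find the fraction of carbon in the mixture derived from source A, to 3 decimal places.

0.871

δ_A = (0.0103486/0.0112372 − 1)×1000 = (0.920923 − 1)×1000 = -79.077‰
δ_B = (0.0112190/0.0112372 − 1)×1000 = (0.998380 − 1)×1000 = -1.620‰
f_A = (δ_mix − δ_B)/(δ_A − δ_B) = (-69.11 − (-1.620))/(-79.077 − (-1.620))
f_A = -67.490 / -77.457 = 0.8713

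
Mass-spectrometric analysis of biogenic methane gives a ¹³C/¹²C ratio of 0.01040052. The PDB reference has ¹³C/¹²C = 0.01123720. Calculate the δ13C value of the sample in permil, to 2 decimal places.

δ13C = (R_sample / R_standard − 1) × 1000
R_sample / R_standard = 0.01040052 / 0.01123720 = 0.925544
δ13C = (0.925544 − 1) × 1000 = -74.456 permil

-74.46 permil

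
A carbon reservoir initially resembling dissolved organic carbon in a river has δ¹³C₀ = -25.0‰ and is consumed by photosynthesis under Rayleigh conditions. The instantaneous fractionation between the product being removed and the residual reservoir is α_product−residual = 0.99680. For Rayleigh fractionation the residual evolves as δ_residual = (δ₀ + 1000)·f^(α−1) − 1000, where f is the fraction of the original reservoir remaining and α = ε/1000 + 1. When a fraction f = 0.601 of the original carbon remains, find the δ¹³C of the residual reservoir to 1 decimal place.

-23.4‰

Rayleigh residual: δ_res = (δ₀ + 1000)·f^(α−1) − 1000
α − 1 = -0.00320
f^(α−1) = 0.601^(-0.00320) = 1.001631
δ_res = (-25.0 + 1000) × 1.001631 − 1000 = 976.590 − 1000 = -23.41‰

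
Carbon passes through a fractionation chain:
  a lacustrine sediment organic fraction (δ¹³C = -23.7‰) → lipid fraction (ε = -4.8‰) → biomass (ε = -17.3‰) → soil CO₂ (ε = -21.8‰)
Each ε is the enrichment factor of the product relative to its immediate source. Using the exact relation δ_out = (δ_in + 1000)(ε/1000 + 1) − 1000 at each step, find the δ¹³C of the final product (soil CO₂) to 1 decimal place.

step 1: δ = (-23.70 + 1000)·(-4.8/1000 + 1) − 1000 = -28.39‰
step 2: δ = (-28.39 + 1000)·(-17.3/1000 + 1) − 1000 = -45.20‰
step 3: δ = (-45.20 + 1000)·(-21.8/1000 + 1) − 1000 = -66.01‰

-66.0‰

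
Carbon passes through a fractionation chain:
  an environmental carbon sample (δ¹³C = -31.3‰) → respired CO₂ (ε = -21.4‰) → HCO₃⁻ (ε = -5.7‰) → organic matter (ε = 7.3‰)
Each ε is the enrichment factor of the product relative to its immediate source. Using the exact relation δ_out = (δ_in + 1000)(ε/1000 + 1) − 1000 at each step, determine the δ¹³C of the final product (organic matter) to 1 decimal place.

step 1: δ = (-31.30 + 1000)·(-21.4/1000 + 1) − 1000 = -52.03‰
step 2: δ = (-52.03 + 1000)·(-5.7/1000 + 1) − 1000 = -57.43‰
step 3: δ = (-57.43 + 1000)·(7.3/1000 + 1) − 1000 = -50.55‰

-50.6‰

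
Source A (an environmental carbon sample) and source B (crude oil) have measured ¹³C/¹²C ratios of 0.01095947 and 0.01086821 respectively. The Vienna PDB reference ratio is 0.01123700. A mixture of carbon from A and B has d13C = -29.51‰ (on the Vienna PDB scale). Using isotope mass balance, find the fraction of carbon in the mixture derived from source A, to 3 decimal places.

δ_A = (0.01095947/0.01123700 − 1)×1000 = (0.975302 − 1)×1000 = -24.698‰
δ_B = (0.01086821/0.01123700 − 1)×1000 = (0.967181 − 1)×1000 = -32.819‰
f_A = (δ_mix − δ_B)/(δ_A − δ_B) = (-29.51 − (-32.819))/(-24.698 − (-32.819))
f_A = 3.309 / 8.121 = 0.4075

0.407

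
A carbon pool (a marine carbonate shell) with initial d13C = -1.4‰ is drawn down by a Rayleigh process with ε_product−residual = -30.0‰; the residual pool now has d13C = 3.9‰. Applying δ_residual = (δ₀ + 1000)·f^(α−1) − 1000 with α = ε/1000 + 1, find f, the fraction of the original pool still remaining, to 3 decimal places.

α − 1 = ε/1000 = -0.0300
(δ_res + 1000)/(δ₀ + 1000) = (3.9 + 1000)/(-1.4 + 1000) = 1003.9/998.6 = 1.005307
f = 1.005307^(1/-0.0300) = exp(ln(1.005307)/-0.0300) = exp(0.00529/-0.0300)
f = exp(-0.1764) = 0.8382

0.838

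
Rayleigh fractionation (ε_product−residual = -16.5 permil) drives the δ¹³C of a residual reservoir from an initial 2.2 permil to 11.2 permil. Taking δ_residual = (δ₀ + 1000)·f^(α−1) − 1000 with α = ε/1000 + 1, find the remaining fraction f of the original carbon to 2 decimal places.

α − 1 = ε/1000 = -0.0165
(δ_res + 1000)/(δ₀ + 1000) = (11.2 + 1000)/(2.2 + 1000) = 1011.2/1002.2 = 1.008980
f = 1.008980^(1/-0.0165) = exp(ln(1.008980)/-0.0165) = exp(0.00894/-0.0165)
f = exp(-0.5418) = 0.5817

0.58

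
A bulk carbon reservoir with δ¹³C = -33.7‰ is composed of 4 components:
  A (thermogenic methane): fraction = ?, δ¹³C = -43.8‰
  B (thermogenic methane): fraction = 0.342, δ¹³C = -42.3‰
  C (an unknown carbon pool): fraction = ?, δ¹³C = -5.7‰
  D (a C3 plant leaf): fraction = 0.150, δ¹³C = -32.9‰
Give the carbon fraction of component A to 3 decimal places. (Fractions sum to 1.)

0.299

Let f_A and f_C be the unknown fractions; fractions sum to 1 so f_A + f_C = 0.508.
Mass balance: Σ fᵢ·δᵢ = δ_bulk ⇒ f_A·(-43.8) + f_C·(-5.7) = -33.7 − (-19.402) = -14.298
Substitute f_C = 0.508 − f_A:
f_A·(-43.8 − -5.7) = -14.298 − 0.508×(-5.7) = -11.403
f_A = -11.403 / -38.1 = 0.2993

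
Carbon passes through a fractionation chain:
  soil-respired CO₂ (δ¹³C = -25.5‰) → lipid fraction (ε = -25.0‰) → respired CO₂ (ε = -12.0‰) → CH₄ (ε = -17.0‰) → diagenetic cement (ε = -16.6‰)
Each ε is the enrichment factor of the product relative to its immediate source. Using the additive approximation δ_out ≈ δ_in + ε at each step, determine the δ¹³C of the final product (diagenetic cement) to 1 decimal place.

step 1: δ ≈ -25.5 + (-25.0) = -50.5‰
step 2: δ ≈ -50.5 + (-12.0) = -62.5‰
step 3: δ ≈ -62.5 + (-17.0) = -79.5‰
step 4: δ ≈ -79.5 + (-16.6) = -96.1‰

-96.1‰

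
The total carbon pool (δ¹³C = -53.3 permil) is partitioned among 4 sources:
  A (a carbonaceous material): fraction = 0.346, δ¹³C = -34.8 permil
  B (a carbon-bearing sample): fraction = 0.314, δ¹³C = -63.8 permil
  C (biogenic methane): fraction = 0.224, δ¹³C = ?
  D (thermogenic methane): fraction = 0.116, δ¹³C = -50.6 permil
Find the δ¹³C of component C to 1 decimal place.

Isotope mass balance: δ_bulk = Σ fᵢ·δᵢ.
-53.3 = 0.346×(-34.8) + 0.314×(-63.8) + 0.224×δ_C + 0.116×(-50.6)
0.224·δ_C = -53.3 − (-37.944) = -15.356
δ_C = -15.356 / 0.224 = -68.56 permil

-68.6 permil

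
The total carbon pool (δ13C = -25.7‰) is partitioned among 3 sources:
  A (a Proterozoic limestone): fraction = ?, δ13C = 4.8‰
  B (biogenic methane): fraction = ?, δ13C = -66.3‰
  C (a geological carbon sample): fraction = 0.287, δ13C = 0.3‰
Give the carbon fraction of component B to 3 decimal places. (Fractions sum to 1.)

0.411

Let f_B and f_A be the unknown fractions; fractions sum to 1 so f_B + f_A = 0.713.
Mass balance: Σ fᵢ·δᵢ = δ_bulk ⇒ f_B·(-66.3) + f_A·(4.8) = -25.7 − (0.086) = -25.786
Substitute f_A = 0.713 − f_B:
f_B·(-66.3 − 4.8) = -25.786 − 0.713×(4.8) = -29.208
f_B = -29.208 / -71.1 = 0.4108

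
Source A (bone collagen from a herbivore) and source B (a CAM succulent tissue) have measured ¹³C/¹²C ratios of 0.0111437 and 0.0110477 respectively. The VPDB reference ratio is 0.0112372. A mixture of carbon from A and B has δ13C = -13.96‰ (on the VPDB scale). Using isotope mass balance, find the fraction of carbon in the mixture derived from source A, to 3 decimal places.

δ_A = (0.0111437/0.0112372 − 1)×1000 = (0.991679 − 1)×1000 = -8.321‰
δ_B = (0.0110477/0.0112372 − 1)×1000 = (0.983136 − 1)×1000 = -16.864‰
f_A = (δ_mix − δ_B)/(δ_A − δ_B) = (-13.96 − (-16.864))/(-8.321 − (-16.864))
f_A = 2.904 / 8.543 = 0.3399

0.340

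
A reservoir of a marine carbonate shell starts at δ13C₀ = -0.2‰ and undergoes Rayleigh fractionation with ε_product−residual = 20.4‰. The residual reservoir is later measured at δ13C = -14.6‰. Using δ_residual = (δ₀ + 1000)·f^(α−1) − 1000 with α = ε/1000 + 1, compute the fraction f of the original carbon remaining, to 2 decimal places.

0.49

α − 1 = ε/1000 = 0.0204
(δ_res + 1000)/(δ₀ + 1000) = (-14.6 + 1000)/(-0.2 + 1000) = 985.4/999.8 = 0.985597
f = 0.985597^(1/0.0204) = exp(ln(0.985597)/0.0204) = exp(-0.01451/0.0204)
f = exp(-0.7112) = 0.4911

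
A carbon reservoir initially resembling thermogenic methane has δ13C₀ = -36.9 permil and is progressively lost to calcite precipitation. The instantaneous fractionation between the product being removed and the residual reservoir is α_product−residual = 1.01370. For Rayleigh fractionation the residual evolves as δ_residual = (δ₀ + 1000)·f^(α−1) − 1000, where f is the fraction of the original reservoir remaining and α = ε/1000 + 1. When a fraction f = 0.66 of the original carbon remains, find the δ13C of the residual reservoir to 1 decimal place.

Rayleigh residual: δ_res = (δ₀ + 1000)·f^(α−1) − 1000
α − 1 = 0.01370
f^(α−1) = 0.66^(0.01370) = 0.994324
δ_res = (-36.9 + 1000) × 0.994324 − 1000 = 957.633 − 1000 = -42.37 permil

-42.4 permil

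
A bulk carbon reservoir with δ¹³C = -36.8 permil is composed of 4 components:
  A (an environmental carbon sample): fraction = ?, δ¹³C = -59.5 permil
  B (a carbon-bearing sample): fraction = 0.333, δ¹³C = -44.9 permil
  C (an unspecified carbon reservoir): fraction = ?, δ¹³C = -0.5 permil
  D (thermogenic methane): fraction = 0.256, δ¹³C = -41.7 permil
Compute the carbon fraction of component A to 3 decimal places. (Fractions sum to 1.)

0.186

Let f_A and f_C be the unknown fractions; fractions sum to 1 so f_A + f_C = 0.411.
Mass balance: Σ fᵢ·δᵢ = δ_bulk ⇒ f_A·(-59.5) + f_C·(-0.5) = -36.8 − (-25.627) = -11.173
Substitute f_C = 0.411 − f_A:
f_A·(-59.5 − -0.5) = -11.173 − 0.411×(-0.5) = -10.968
f_A = -10.968 / -59.0 = 0.1859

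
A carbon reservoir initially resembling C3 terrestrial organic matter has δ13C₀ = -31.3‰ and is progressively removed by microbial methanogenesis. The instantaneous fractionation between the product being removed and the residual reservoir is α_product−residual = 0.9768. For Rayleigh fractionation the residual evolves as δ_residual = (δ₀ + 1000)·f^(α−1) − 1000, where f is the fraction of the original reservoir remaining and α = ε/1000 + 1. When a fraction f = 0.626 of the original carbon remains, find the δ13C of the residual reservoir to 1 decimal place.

Rayleigh residual: δ_res = (δ₀ + 1000)·f^(α−1) − 1000
α − 1 = -0.02320
f^(α−1) = 0.626^(-0.02320) = 1.010926
δ_res = (-31.3 + 1000) × 1.010926 − 1000 = 979.284 − 1000 = -20.72‰

-20.7‰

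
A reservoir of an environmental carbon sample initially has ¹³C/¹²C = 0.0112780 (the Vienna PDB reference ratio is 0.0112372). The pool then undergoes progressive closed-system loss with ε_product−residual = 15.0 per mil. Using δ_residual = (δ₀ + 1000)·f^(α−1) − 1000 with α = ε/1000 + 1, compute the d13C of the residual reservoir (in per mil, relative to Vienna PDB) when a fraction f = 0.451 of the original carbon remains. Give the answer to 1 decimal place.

δ₀ = (0.0112780/0.0112372 − 1)×1000 = (1.003631 − 1)×1000 = 3.631 per mil
α − 1 = ε/1000 = 0.0150
f^(α−1) = 0.451^(0.0150) = 0.988127
δ_res = (3.631 + 1000) × 0.988127 − 1000 = 991.714 − 1000 = -8.29 per mil

-8.3 per mil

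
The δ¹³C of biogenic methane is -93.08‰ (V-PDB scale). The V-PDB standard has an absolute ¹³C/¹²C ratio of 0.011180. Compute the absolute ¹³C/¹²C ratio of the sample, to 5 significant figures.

R_sample = R_standard × (δ¹³C/1000 + 1)
R_sample = 0.011180 × (-93.08/1000 + 1) = 0.011180 × 0.906920
R_sample = 0.0101394

0.010139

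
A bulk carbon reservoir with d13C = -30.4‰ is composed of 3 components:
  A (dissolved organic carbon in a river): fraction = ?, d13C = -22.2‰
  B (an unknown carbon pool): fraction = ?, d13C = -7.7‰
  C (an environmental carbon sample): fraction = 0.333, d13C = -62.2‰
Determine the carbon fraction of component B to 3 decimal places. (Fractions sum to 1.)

Let f_B and f_A be the unknown fractions; fractions sum to 1 so f_B + f_A = 0.667.
Mass balance: Σ fᵢ·δᵢ = δ_bulk ⇒ f_B·(-7.7) + f_A·(-22.2) = -30.4 − (-20.713) = -9.687
Substitute f_A = 0.667 − f_B:
f_B·(-7.7 − -22.2) = -9.687 − 0.667×(-22.2) = 5.120
f_B = 5.120 / 14.5 = 0.3531

0.353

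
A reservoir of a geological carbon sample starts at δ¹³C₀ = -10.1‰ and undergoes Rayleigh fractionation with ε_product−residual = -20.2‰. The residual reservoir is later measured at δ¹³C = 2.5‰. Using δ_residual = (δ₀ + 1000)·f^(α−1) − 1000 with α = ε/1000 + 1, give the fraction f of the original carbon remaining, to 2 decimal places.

0.53

α − 1 = ε/1000 = -0.0202
(δ_res + 1000)/(δ₀ + 1000) = (2.5 + 1000)/(-10.1 + 1000) = 1002.5/989.9 = 1.012729
f = 1.012729^(1/-0.0202) = exp(ln(1.012729)/-0.0202) = exp(0.01265/-0.0202)
f = exp(-0.6262) = 0.5346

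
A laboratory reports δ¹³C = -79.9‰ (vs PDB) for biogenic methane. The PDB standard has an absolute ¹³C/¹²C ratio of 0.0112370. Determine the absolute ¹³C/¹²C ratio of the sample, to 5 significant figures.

R_sample = R_standard × (δ¹³C/1000 + 1)
R_sample = 0.0112370 × (-79.9/1000 + 1) = 0.0112370 × 0.920100
R_sample = 0.0103392

0.010339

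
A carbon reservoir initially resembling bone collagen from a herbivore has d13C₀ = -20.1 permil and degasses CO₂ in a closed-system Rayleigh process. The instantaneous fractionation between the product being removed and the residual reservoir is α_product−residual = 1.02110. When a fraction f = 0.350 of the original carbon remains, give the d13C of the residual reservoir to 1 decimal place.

-41.6 permil

Rayleigh residual: δ_res = (δ₀ + 1000)·f^(α−1) − 1000
α − 1 = 0.02110
f^(α−1) = 0.350^(0.02110) = 0.978092
δ_res = (-20.1 + 1000) × 0.978092 − 1000 = 958.433 − 1000 = -41.57 permil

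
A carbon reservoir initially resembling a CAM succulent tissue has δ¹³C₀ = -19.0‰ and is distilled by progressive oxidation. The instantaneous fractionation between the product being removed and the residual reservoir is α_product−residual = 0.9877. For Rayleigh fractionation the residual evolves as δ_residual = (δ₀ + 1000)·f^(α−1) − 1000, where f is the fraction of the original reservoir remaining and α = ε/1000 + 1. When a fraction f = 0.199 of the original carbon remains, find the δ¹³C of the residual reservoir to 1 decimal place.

0.7‰

Rayleigh residual: δ_res = (δ₀ + 1000)·f^(α−1) − 1000
α − 1 = -0.01230
f^(α−1) = 0.199^(-0.01230) = 1.020056
δ_res = (-19.0 + 1000) × 1.020056 − 1000 = 1000.675 − 1000 = 0.68‰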